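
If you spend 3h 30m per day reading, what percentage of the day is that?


14.6%

Time: 210 minutes
Day: 1440 minutes
Percentage = (210/1440) × 100 ≈ 14.6%


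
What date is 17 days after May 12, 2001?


May 29, 2001

Start: May 12, 2001
Add 17 days
May 12 + 17 = May 29, 2001


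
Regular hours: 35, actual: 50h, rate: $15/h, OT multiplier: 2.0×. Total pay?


Regular: 35h × $15 = $525.00
Overtime: 50 - 35 = 15h
OT pay: 15h × $15 × 2.0 = $450.00
Total = $525.00 + $450.00 = $975.00

$975.00


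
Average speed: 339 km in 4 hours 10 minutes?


Distance: 339 km
Time: 4h 10m = 250 min = 250/60 = 25/6 hours
Speed = 339 ÷ (25/6) = 339 × 6 / 25 = 2034/25 ≈ 81.4 km/h

81.4 km/h


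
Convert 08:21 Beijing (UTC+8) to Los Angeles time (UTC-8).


16:21 (previous day)

Time difference = UTC-8 - UTC+8 = -16 hours
New hour = (8 -16) mod 24
= -8 mod 24 = 16
Minutes unchanged → 16:21; -8 < 0 → previous day


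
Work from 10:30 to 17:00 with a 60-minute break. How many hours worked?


5h 30m (330 minutes)

Total time = (17×60+0) - (10×60+30)
= 1020 - 630 = 390 min
Minus break: 390 - 60 = 330 min
= 5h 30m


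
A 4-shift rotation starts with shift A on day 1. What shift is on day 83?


Shift C

Shifts: A, B, C, D
Start: A (index 0)
Day 83: (0 + 83 - 1) mod 4
= 82 mod 4
= 2
Index 2 → shift C


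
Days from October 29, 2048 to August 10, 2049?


From October 29, 2048 to August 10, 2049
Rest of October 2048: 31 - 29 = 2
Full months: November 30, December 31, January 31, February 2049 28, March 31, April 30, May 31, June 30, July 31
Days into August 2049: 10
Total = 2 + 30 + 31 + 31 + 28 + 31 + 30 + 31 + 30 + 31 + 10 = 285 days

285 days


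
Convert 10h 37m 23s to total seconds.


Hours: 10 × 3600 = 36000
Minutes: 37 × 60 = 2220
Seconds: 23
Total = 36000 + 2220 + 23 = 38243

38243 seconds


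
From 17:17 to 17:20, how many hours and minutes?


End time in minutes: 17×60 + 20 = 1040
Start time in minutes: 17×60 + 17 = 1037
Difference = 1040 - 1037 = 3 minutes
= 0 hours 3 minutes

0h 3m


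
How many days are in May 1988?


31 days

Month: May (month 5)
May has 31 days


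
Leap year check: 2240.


Rules: divisible by 4 AND (not by 100 OR by 400)
2240 ÷ 4 = 560 exactly → divisible by 4
2240 ÷ 100 = 22 remainder 40 → not divisible by 100
Divisible by 4 but not by 100 → leap year

Yes


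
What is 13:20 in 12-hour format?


1:20 PM

Hour: 13
13 - 12 = 1 → PM


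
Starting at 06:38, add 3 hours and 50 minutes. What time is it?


Start: 398 minutes from midnight
Add: 230 minutes
Total: 628 minutes
Hours: 628 ÷ 60 = 10 remainder 28

10:28


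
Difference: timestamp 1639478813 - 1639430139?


Difference = 1639478813 - 1639430139 = 48674 seconds
In hours: 48674 / 3600 ≈ 13.5
In days: 48674 / 86400 ≈ 0.56

48674 seconds (13.5 hours / 0.56 days)


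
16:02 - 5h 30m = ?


10:32

Start: 962 minutes from midnight
Subtract: 330 minutes
Remaining: 962 - 330 = 632
Hours: 10, Minutes: 32


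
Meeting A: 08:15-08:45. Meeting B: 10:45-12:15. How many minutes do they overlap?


0 minutes

Meeting A: 495-525 (in minutes from midnight)
Meeting B: 645-735
Overlap start = max(495, 645) = 645
Overlap end = min(525, 735) = 525
Overlap = max(0, 525 - 645) = 0 min


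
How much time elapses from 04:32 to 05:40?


End time in minutes: 5×60 + 40 = 340
Start time in minutes: 4×60 + 32 = 272
Difference = 340 - 272 = 68 minutes
= 1 hours 8 minutes

1h 8m


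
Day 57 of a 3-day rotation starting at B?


Shifts: A, B, C
Start: B (index 1)
Day 57: (1 + 57 - 1) mod 3
= 57 mod 3
= 0
Index 0 → shift A

Shift A


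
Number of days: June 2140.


30 days

Month: June (month 6)
June has 30 days


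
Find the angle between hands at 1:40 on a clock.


Hour hand = 1×30 + 40×0.5 = 50.0°
Minute hand = 40×6 = 240°
Difference = |50.0 - 240| = 190.0°
Since > 180°: 360 - 190.0 = 170.0°

170.0°


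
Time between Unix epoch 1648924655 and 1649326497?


401842 seconds (111.6 hours / 4.65 days)

Difference = 1649326497 - 1648924655 = 401842 seconds
In hours: 401842 / 3600 ≈ 111.6
In days: 401842 / 86400 ≈ 4.65


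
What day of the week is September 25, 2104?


Thursday

Zeller's congruence:
q=25, m=9, k=4, j=21
h = (25 + ⌊13×10/5⌋ + 4 + ⌊4/4⌋ + ⌊21/4⌋ - 2×21) mod 7
= (25 + 26 + 4 + 1 + 5 - 42) mod 7
= 19 mod 7 = 5
h=5 → Thursday


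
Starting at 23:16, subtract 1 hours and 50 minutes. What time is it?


Start: 1396 minutes from midnight
Subtract: 110 minutes
Remaining: 1396 - 110 = 1286
Hours: 21, Minutes: 26

21:26


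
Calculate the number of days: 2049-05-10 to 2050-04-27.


352 days

From May 10, 2049 to April 27, 2050
Rest of May 2049: 31 - 10 = 21
Full months: June 30, July 31, August 31, September 30, October 31, November 30, December 31, January 31, February 2050 28, March 31
Days into April 2050: 27
Total = 21 + 30 + 31 + 31 + 30 + 31 + 30 + 31 + 31 + 28 + 31 + 27 = 352 days


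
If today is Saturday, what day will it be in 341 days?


Start: Saturday (index 5)
(5 + 341) mod 7
= 346 mod 7
= 3
Index 3 → Thursday

Thursday


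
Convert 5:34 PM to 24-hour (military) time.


Input: 5:34 PM
PM: 5 + 12 = 17

17:34


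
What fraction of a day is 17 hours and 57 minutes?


Total minutes: 17×60 + 57 = 1077
Day = 24×60 = 1440 minutes
Fraction = 1077/1440 ≈ 0.7479
As a percentage: 1077/1440 × 100 ≈ 74.79%

0.7479 (74.79%)


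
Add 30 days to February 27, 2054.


March 29, 2054

Start: February 27, 2054
Add 30 days
February 27 → March 1: 28 - 27 + 1 = 2 days (30 - 2 = 28 left)
March 1 + 28 = March 29, 2054


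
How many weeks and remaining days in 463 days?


Weeks: 463 ÷ 7 = 66 remainder 1

66 weeks 1 days


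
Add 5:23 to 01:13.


Start: 73 minutes from midnight
Add: 323 minutes
Total: 396 minutes
Hours: 396 ÷ 60 = 6 remainder 36

06:36


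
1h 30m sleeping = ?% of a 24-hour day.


6.3%

Time: 90 minutes
Day: 1440 minutes
Percentage = (90/1440) × 100 ≈ 6.3%


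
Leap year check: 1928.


Rules: divisible by 4 AND (not by 100 OR by 400)
1928 ÷ 4 = 482 exactly → divisible by 4
1928 ÷ 100 = 19 remainder 28 → not divisible by 100
Divisible by 4 but not by 100 → leap year

Yes


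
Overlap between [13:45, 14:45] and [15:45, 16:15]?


0 minutes

Meeting A: 825-885 (in minutes from midnight)
Meeting B: 945-975
Overlap start = max(825, 945) = 945
Overlap end = min(885, 975) = 885
Overlap = max(0, 885 - 945) = 0 min


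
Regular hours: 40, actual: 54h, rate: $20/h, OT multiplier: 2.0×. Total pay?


$1360.00

Regular: 40h × $20 = $800.00
Overtime: 54 - 40 = 14h
OT pay: 14h × $20 × 2.0 = $560.00
Total = $800.00 + $560.00 = $1360.00


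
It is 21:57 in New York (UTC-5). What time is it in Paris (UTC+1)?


Time difference = UTC+1 - UTC-5 = +6 hours
New hour = (21 + 6) mod 24
= 27 mod 24 = 3
Minutes unchanged → 03:57; 27 ≥ 24 → next day

03:57 (next day)


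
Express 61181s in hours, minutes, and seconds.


16h 59m 41s

Hours: 61181 ÷ 3600 = 16 remainder 3581
Minutes: 3581 ÷ 60 = 59 remainder 41
Seconds: 41


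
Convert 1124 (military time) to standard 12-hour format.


Hour: 11
11 < 12 → AM

11:24 AM


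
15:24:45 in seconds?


55485 seconds

Hours: 15 × 3600 = 54000
Minutes: 24 × 60 = 1440
Seconds: 45
Total = 54000 + 1440 + 45 = 55485


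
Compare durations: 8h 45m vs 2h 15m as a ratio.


Duration 1: 525 minutes
Duration 2: 135 minutes
Ratio = 525:135
GCD = 15
Simplified = 35:9
As a decimal: 35/9 ≈ 3.89

35:9 (3.89)


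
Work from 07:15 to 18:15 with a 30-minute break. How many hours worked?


Total time = (18×60+15) - (7×60+15)
= 1095 - 435 = 660 min
Minus break: 660 - 30 = 630 min
= 10h 30m

10h 30m (630 minutes)


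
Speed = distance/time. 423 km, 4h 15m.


99.5 km/h

Distance: 423 km
Time: 4h 15m = 255 min = 255/60 = 17/4 hours
Speed = 423 ÷ (17/4) = 423 × 4 / 17 = 1692/17 ≈ 99.5 km/h


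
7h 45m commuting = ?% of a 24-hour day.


Time: 465 minutes
Day: 1440 minutes
Percentage = (465/1440) × 100 ≈ 32.3%

32.3%


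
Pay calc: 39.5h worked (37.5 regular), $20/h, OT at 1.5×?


$810.00

Regular: 37.5h × $20 = $750.00
Overtime: 39.5 - 37.5 = 2.0h
OT pay: 2.0h × $20 × 1.5 = $60.00
Total = $750.00 + $60.00 = $810.00


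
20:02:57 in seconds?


72177 seconds

Hours: 20 × 3600 = 72000
Minutes: 2 × 60 = 120
Seconds: 57
Total = 72000 + 120 + 57 = 72177


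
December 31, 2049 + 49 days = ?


Start: December 31, 2049
Add 49 days
December 31 → January 1: 31 - 31 + 1 = 1 days (49 - 1 = 48 left)
January 1 → February 1: 31 - 1 + 1 = 31 days (48 - 31 = 17 left)
February 1 + 17 = February 18, 2050

February 18, 2050


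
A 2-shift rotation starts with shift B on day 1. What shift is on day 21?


Shifts: A, B
Start: B (index 1)
Day 21: (1 + 21 - 1) mod 2
= 21 mod 2
= 1
Index 1 → shift B

Shift B


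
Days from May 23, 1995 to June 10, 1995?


18 days

From May 23, 1995 to June 10, 1995
Rest of May 1995: 31 - 23 = 8
Days into June 1995: 10
Total = 8 + 10 = 18 days


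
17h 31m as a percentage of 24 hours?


Total minutes: 17×60 + 31 = 1051
Day = 24×60 = 1440 minutes
Fraction = 1051/1440 ≈ 0.7299
As a percentage: 1051/1440 × 100 ≈ 72.99%

0.7299 (72.99%)


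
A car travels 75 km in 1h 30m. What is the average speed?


Distance: 75 km
Time: 1h 30m = 90 min = 90/60 = 3/2 hours
Speed = 75 ÷ (3/2) = 75 × 2 / 3 = 150/3 = 50.0 km/h

50.0 km/h


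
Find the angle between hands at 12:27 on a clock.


Hour hand (12 ≡ 0 on the dial): 0×30 + 27×0.5 = 13.5°
Minute hand = 27×6 = 162°
Difference = |13.5 - 162| = 148.5°

148.5°


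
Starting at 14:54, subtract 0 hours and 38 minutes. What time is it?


Start: 894 minutes from midnight
Subtract: 38 minutes
Remaining: 894 - 38 = 856
Hours: 14, Minutes: 16

14:16


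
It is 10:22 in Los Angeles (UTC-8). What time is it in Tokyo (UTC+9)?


03:22 (next day)

Time difference = UTC+9 - UTC-8 = +17 hours
New hour = (10 + 17) mod 24
= 27 mod 24 = 3
Minutes unchanged → 03:22; 27 ≥ 24 → next day


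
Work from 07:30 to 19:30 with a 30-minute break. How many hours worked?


11h 30m (690 minutes)

Total time = (19×60+30) - (7×60+30)
= 1170 - 450 = 720 min
Minus break: 720 - 30 = 690 min
= 11h 30m


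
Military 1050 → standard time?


10:50 AM

Hour: 10
10 < 12 → AM


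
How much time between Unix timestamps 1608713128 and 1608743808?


30680 seconds (8.5 hours / 0.36 days)

Difference = 1608743808 - 1608713128 = 30680 seconds
In hours: 30680 / 3600 ≈ 8.5
In days: 30680 / 86400 ≈ 0.36


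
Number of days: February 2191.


28 days

Month: February (month 2)
February: 28 or 29 (leap year)
2191 leap year? No


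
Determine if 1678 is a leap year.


No

Rules: divisible by 4 AND (not by 100 OR by 400)
1678 ÷ 4 = 419 remainder 2 → not divisible by 4
Not divisible by 4 → not a leap year


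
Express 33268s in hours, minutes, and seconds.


9h 14m 28s

Hours: 33268 ÷ 3600 = 9 remainder 868
Minutes: 868 ÷ 60 = 14 remainder 28
Seconds: 28


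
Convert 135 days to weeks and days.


Weeks: 135 ÷ 7 = 19 remainder 2

19 weeks 2 days


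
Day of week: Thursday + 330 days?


Start: Thursday (index 3)
(3 + 330) mod 7
= 333 mod 7
= 4
Index 4 → Friday

Friday


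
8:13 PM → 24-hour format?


Input: 8:13 PM
PM: 8 + 12 = 20

20:13


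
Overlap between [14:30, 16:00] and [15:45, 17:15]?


Meeting A: 870-960 (in minutes from midnight)
Meeting B: 945-1035
Overlap start = max(870, 945) = 945
Overlap end = min(960, 1035) = 960
Overlap = max(0, 960 - 945) = 15 min

15 minutes


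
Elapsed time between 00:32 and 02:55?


2h 23m

End time in minutes: 2×60 + 55 = 175
Start time in minutes: 0×60 + 32 = 32
Difference = 175 - 32 = 143 minutes
= 2 hours 23 minutes


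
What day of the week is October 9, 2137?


Zeller's congruence:
q=9, m=10, k=37, j=21
h = (9 + ⌊13×11/5⌋ + 37 + ⌊37/4⌋ + ⌊21/4⌋ - 2×21) mod 7
= (9 + 28 + 37 + 9 + 5 - 42) mod 7
= 46 mod 7 = 4
h=4 → Wednesday

Wednesday


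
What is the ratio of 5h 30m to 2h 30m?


Duration 1: 330 minutes
Duration 2: 150 minutes
Ratio = 330:150
GCD = 30
Simplified = 11:5
As a decimal: 11/5 = 2.20

11:5 (2.20)


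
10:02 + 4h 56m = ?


Start: 602 minutes from midnight
Add: 296 minutes
Total: 898 minutes
Hours: 898 ÷ 60 = 14 remainder 58

14:58


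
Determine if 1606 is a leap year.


Rules: divisible by 4 AND (not by 100 OR by 400)
1606 ÷ 4 = 401 remainder 2 → not divisible by 4
Not divisible by 4 → not a leap year

No


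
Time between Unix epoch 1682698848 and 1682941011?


Difference = 1682941011 - 1682698848 = 242163 seconds
In hours: 242163 / 3600 ≈ 67.3
In days: 242163 / 86400 ≈ 2.80

242163 seconds (67.3 hours / 2.80 days)


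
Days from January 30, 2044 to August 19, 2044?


From January 30, 2044 to August 19, 2044
Rest of January 2044: 31 - 30 = 1
Full months: February 2044 29, March 31, April 30, May 31, June 30, July 31
Days into August 2044: 19
Total = 1 + 29 + 31 + 30 + 31 + 30 + 31 + 19 = 202 days

202 days


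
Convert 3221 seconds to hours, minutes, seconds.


0h 53m 41s

Hours: 3221 ÷ 3600 = 0 remainder 3221
Minutes: 3221 ÷ 60 = 53 remainder 41
Seconds: 41


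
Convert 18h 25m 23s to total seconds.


66323 seconds

Hours: 18 × 3600 = 64800
Minutes: 25 × 60 = 1500
Seconds: 23
Total = 64800 + 1500 + 23 = 66323


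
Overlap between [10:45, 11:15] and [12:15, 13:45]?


0 minutes

Meeting A: 645-675 (in minutes from midnight)
Meeting B: 735-825
Overlap start = max(645, 735) = 735
Overlap end = min(675, 825) = 675
Overlap = max(0, 675 - 735) = 0 min


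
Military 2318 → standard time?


Hour: 23
23 - 12 = 11 → PM

11:18 PM


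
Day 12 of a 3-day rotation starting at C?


Shifts: A, B, C
Start: C (index 2)
Day 12: (2 + 12 - 1) mod 3
= 13 mod 3
= 1
Index 1 → shift B

Shift B


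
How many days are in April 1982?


Month: April (month 4)
April has 30 days

30 days


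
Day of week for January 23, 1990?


Tuesday

Zeller's congruence:
q=23, m=13, k=89, j=19
h = (23 + ⌊13×14/5⌋ + 89 + ⌊89/4⌋ + ⌊19/4⌋ - 2×19) mod 7
= (23 + 36 + 89 + 22 + 4 - 38) mod 7
= 136 mod 7 = 3
h=3 → Tuesday


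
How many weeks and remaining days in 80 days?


11 weeks 3 days

Weeks: 80 ÷ 7 = 11 remainder 3


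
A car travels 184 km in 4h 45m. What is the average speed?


38.7 km/h

Distance: 184 km
Time: 4h 45m = 285 min = 285/60 = 19/4 hours
Speed = 184 ÷ (19/4) = 184 × 4 / 19 = 736/19 ≈ 38.7 km/h


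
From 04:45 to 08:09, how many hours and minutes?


3h 24m

End time in minutes: 8×60 + 9 = 489
Start time in minutes: 4×60 + 45 = 285
Difference = 489 - 285 = 204 minutes
= 3 hours 24 minutes


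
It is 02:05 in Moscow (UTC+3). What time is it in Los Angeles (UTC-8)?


Time difference = UTC-8 - UTC+3 = -11 hours
New hour = (2 -11) mod 24
= -9 mod 24 = 15
Minutes unchanged → 15:05; -9 < 0 → previous day

15:05 (previous day)


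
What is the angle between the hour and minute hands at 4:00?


120.0°

Hour hand = 4×30 + 0×0.5 = 120.0°
Minute hand = 0×6 = 0°
Difference = |120.0 - 0| = 120.0°


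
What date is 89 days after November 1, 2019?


January 29, 2020

Start: November 1, 2019
Add 89 days
November 1 → December 1: 30 - 1 + 1 = 30 days (89 - 30 = 59 left)
December 1 → January 1: 31 - 1 + 1 = 31 days (59 - 31 = 28 left)
January 1 + 28 = January 29, 2020


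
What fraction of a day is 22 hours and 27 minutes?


Total minutes: 22×60 + 27 = 1347
Day = 24×60 = 1440 minutes
Fraction = 1347/1440 ≈ 0.9354
As a percentage: 1347/1440 × 100 ≈ 93.54%

0.9354 (93.54%)


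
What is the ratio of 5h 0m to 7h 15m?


20:29 (0.69)

Duration 1: 300 minutes
Duration 2: 435 minutes
Ratio = 300:435
GCD = 15
Simplified = 20:29
As a decimal: 20/29 ≈ 0.69


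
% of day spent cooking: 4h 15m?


Time: 255 minutes
Day: 1440 minutes
Percentage = (255/1440) × 100 ≈ 17.7%

17.7%


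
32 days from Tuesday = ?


Start: Tuesday (index 1)
(1 + 32) mod 7
= 33 mod 7
= 5
Index 5 → Saturday

Saturday


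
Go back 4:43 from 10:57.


Start: 657 minutes from midnight
Subtract: 283 minutes
Remaining: 657 - 283 = 374
Hours: 6, Minutes: 14

06:14


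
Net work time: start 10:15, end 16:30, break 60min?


Total time = (16×60+30) - (10×60+15)
= 990 - 615 = 375 min
Minus break: 375 - 60 = 315 min
= 5h 15m

5h 15m (315 minutes)


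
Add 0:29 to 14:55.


Start: 895 minutes from midnight
Add: 29 minutes
Total: 924 minutes
Hours: 924 ÷ 60 = 15 remainder 24

15:24


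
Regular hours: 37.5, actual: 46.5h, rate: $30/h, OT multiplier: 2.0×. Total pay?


$1665.00

Regular: 37.5h × $30 = $1125.00
Overtime: 46.5 - 37.5 = 9.0h
OT pay: 9.0h × $30 × 2.0 = $540.00
Total = $1125.00 + $540.00 = $1665.00


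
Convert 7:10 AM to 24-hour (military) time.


07:10

Input: 7:10 AM
AM hour stays: 7


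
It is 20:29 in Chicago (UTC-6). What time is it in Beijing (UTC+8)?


Time difference = UTC+8 - UTC-6 = +14 hours
New hour = (20 + 14) mod 24
= 34 mod 24 = 10
Minutes unchanged → 10:29; 34 ≥ 24 → next day

10:29 (next day)


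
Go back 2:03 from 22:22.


Start: 1342 minutes from midnight
Subtract: 123 minutes
Remaining: 1342 - 123 = 1219
Hours: 20, Minutes: 19

20:19


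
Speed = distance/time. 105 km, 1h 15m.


84.0 km/h

Distance: 105 km
Time: 1h 15m = 75 min = 75/60 = 5/4 hours
Speed = 105 ÷ (5/4) = 105 × 4 / 5 = 420/5 = 84.0 km/h


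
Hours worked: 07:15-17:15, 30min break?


Total time = (17×60+15) - (7×60+15)
= 1035 - 435 = 600 min
Minus break: 600 - 30 = 570 min
= 9h 30m

9h 30m (570 minutes)


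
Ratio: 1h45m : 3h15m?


7:13 (0.54)

Duration 1: 105 minutes
Duration 2: 195 minutes
Ratio = 105:195
GCD = 15
Simplified = 7:13
As a decimal: 7/13 ≈ 0.54


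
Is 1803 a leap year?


No

Rules: divisible by 4 AND (not by 100 OR by 400)
1803 ÷ 4 = 450 remainder 3 → not divisible by 4
Not divisible by 4 → not a leap year


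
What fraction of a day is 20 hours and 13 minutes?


0.8424 (84.24%)

Total minutes: 20×60 + 13 = 1213
Day = 24×60 = 1440 minutes
Fraction = 1213/1440 ≈ 0.8424
As a percentage: 1213/1440 × 100 ≈ 84.24%


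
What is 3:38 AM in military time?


Input: 3:38 AM
AM hour stays: 3

03:38


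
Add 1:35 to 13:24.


Start: 804 minutes from midnight
Add: 95 minutes
Total: 899 minutes
Hours: 899 ÷ 60 = 14 remainder 59

14:59


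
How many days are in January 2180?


Month: January (month 1)
January has 31 days

31 days


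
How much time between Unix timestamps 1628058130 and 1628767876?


709746 seconds (197.2 hours / 8.21 days)

Difference = 1628767876 - 1628058130 = 709746 seconds
In hours: 709746 / 3600 ≈ 197.2
In days: 709746 / 86400 ≈ 8.21


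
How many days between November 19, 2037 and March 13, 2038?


114 days

From November 19, 2037 to March 13, 2038
Rest of November 2037: 30 - 19 = 11
Full months: December 31, January 31, February 2038 28
Days into March 2038: 13
Total = 11 + 31 + 31 + 28 + 13 = 114 days


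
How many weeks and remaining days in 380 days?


54 weeks 2 days

Weeks: 380 ÷ 7 = 54 remainder 2


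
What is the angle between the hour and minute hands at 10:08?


104.0°

Hour hand = 10×30 + 8×0.5 = 304.0°
Minute hand = 8×6 = 48°
Difference = |304.0 - 48| = 256.0°
Since > 180°: 360 - 256.0 = 104.0°


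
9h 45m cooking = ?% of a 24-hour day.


Time: 585 minutes
Day: 1440 minutes
Percentage = (585/1440) × 100 ≈ 40.6%

40.6%


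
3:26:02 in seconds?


12362 seconds

Hours: 3 × 3600 = 10800
Minutes: 26 × 60 = 1560
Seconds: 2
Total = 10800 + 1560 + 2 = 12362


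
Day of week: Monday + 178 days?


Thursday

Start: Monday (index 0)
(0 + 178) mod 7
= 178 mod 7
= 3
Index 3 → Thursday


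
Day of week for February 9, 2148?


Friday

Zeller's congruence:
q=9, m=14, k=47, j=21
h = (9 + ⌊13×15/5⌋ + 47 + ⌊47/4⌋ + ⌊21/4⌋ - 2×21) mod 7
= (9 + 39 + 47 + 11 + 5 - 42) mod 7
= 69 mod 7 = 6
h=6 → Friday


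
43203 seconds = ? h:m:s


Hours: 43203 ÷ 3600 = 12 remainder 3
Minutes: 3 ÷ 60 = 0 remainder 3
Seconds: 3

12h 0m 3s


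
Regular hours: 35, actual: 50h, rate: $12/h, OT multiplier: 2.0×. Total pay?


Regular: 35h × $12 = $420.00
Overtime: 50 - 35 = 15h
OT pay: 15h × $12 × 2.0 = $360.00
Total = $420.00 + $360.00 = $780.00

$780.00


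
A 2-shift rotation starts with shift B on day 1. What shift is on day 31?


Shifts: A, B
Start: B (index 1)
Day 31: (1 + 31 - 1) mod 2
= 31 mod 2
= 1
Index 1 → shift B

Shift B


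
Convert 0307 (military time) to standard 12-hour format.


Hour: 3
3 < 12 → AM

3:07 AM


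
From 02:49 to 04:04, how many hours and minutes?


End time in minutes: 4×60 + 4 = 244
Start time in minutes: 2×60 + 49 = 169
Difference = 244 - 169 = 75 minutes
= 1 hours 15 minutes

1h 15m


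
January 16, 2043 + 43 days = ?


Start: January 16, 2043
Add 43 days
January 16 → February 1: 31 - 16 + 1 = 16 days (43 - 16 = 27 left)
February 1 + 27 = February 28, 2043

February 28, 2043


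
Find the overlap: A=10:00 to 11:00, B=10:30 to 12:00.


Meeting A: 600-660 (in minutes from midnight)
Meeting B: 630-720
Overlap start = max(600, 630) = 630
Overlap end = min(660, 720) = 660
Overlap = max(0, 660 - 630) = 30 min

30 minutes


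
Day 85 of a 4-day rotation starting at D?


Shift D

Shifts: A, B, C, D
Start: D (index 3)
Day 85: (3 + 85 - 1) mod 4
= 87 mod 4
= 3
Index 3 → shift D


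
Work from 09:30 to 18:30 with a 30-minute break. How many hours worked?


Total time = (18×60+30) - (9×60+30)
= 1110 - 570 = 540 min
Minus break: 540 - 30 = 510 min
= 8h 30m

8h 30m (510 minutes)


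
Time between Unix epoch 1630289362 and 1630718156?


Difference = 1630718156 - 1630289362 = 428794 seconds
In hours: 428794 / 3600 ≈ 119.1
In days: 428794 / 86400 ≈ 4.96

428794 seconds (119.1 hours / 4.96 days)


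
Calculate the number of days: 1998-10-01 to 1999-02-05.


From October 1, 1998 to February 5, 1999
Rest of October 1998: 31 - 1 = 30
Full months: November 30, December 31, January 31
Days into February 1999: 5
Total = 30 + 30 + 31 + 31 + 5 = 127 days

127 days


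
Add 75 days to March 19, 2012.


Start: March 19, 2012
Add 75 days
March 19 → April 1: 31 - 19 + 1 = 13 days (75 - 13 = 62 left)
April 1 → May 1: 30 - 1 + 1 = 30 days (62 - 30 = 32 left)
May 1 → June 1: 31 - 1 + 1 = 31 days (32 - 31 = 1 left)
June 1 + 1 = June 2, 2012

June 2, 2012


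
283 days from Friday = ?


Monday

Start: Friday (index 4)
(4 + 283) mod 7
= 287 mod 7
= 0
Index 0 → Monday


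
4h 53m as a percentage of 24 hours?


0.2035 (20.35%)

Total minutes: 4×60 + 53 = 293
Day = 24×60 = 1440 minutes
Fraction = 293/1440 ≈ 0.2035
As a percentage: 293/1440 × 100 ≈ 20.35%


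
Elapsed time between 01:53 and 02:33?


End time in minutes: 2×60 + 33 = 153
Start time in minutes: 1×60 + 53 = 113
Difference = 153 - 113 = 40 minutes
= 0 hours 40 minutes

0h 40m


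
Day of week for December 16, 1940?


Zeller's congruence:
q=16, m=12, k=40, j=19
h = (16 + ⌊13×13/5⌋ + 40 + ⌊40/4⌋ + ⌊19/4⌋ - 2×19) mod 7
= (16 + 33 + 40 + 10 + 4 - 38) mod 7
= 65 mod 7 = 2
h=2 → Monday

Monday


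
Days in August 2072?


31 days

Month: August (month 8)
August has 31 days


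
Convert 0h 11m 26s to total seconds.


686 seconds

Hours: 0 × 3600 = 0
Minutes: 11 × 60 = 660
Seconds: 26
Total = 0 + 660 + 26 = 686


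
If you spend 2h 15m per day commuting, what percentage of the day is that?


9.4%

Time: 135 minutes
Day: 1440 minutes
Percentage = (135/1440) × 100 ≈ 9.4%


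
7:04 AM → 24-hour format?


Input: 7:04 AM
AM hour stays: 7

07:04


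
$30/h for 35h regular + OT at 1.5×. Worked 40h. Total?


Regular: 35h × $30 = $1050.00
Overtime: 40 - 35 = 5h
OT pay: 5h × $30 × 1.5 = $225.00
Total = $1050.00 + $225.00 = $1275.00

$1275.00


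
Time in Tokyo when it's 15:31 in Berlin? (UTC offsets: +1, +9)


23:31

Time difference = UTC+9 - UTC+1 = +8 hours
New hour = (15 + 8) mod 24
= 23 mod 24 = 23
Minutes unchanged → 23:31


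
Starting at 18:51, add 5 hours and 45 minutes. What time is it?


00:36 (next day)

Start: 1131 minutes from midnight
Add: 345 minutes
Total: 1476 minutes
Hours: 1476 ÷ 60 = 24 remainder 36
24 ≥ 24 → 24 - 24 = 0 (next day)


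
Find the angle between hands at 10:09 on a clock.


Hour hand = 10×30 + 9×0.5 = 304.5°
Minute hand = 9×6 = 54°
Difference = |304.5 - 54| = 250.5°
Since > 180°: 360 - 250.5 = 109.5°

109.5°


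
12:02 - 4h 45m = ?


Start: 722 minutes from midnight
Subtract: 285 minutes
Remaining: 722 - 285 = 437
Hours: 7, Minutes: 17

07:17


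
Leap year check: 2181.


Rules: divisible by 4 AND (not by 100 OR by 400)
2181 ÷ 4 = 545 remainder 1 → not divisible by 4
Not divisible by 4 → not a leap year

No


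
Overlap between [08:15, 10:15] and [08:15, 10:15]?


120 minutes

Meeting A: 495-615 (in minutes from midnight)
Meeting B: 495-615
Overlap start = max(495, 495) = 495
Overlap end = min(615, 615) = 615
Overlap = max(0, 615 - 495) = 120 min


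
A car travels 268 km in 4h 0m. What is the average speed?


67.0 km/h

Distance: 268 km
Time: 4 hours
Speed = 268 / 4 = 67.0 km/h


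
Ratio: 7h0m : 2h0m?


7:2 (3.50)

Duration 1: 420 minutes
Duration 2: 120 minutes
Ratio = 420:120
GCD = 60
Simplified = 7:2
As a decimal: 7/2 = 3.50


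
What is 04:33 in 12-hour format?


4:33 AM

Hour: 4
4 < 12 → AM


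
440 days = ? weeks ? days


Weeks: 440 ÷ 7 = 62 remainder 6

62 weeks 6 days


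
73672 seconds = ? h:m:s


Hours: 73672 ÷ 3600 = 20 remainder 1672
Minutes: 1672 ÷ 60 = 27 remainder 52
Seconds: 52

20h 27m 52s


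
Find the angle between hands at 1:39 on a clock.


Hour hand = 1×30 + 39×0.5 = 49.5°
Minute hand = 39×6 = 234°
Difference = |49.5 - 234| = 184.5°
Since > 180°: 360 - 184.5 = 175.5°

175.5°


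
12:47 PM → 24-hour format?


Input: 12:47 PM
12 PM → 12 (noon)

12:47


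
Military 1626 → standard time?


Hour: 16
16 - 12 = 4 → PM

4:26 PM


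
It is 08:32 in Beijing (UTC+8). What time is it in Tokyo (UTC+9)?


09:32

Time difference = UTC+9 - UTC+8 = +1 hours
New hour = (8 + 1) mod 24
= 9 mod 24 = 9
Minutes unchanged → 09:32


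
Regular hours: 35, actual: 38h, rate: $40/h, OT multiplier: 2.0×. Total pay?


Regular: 35h × $40 = $1400.00
Overtime: 38 - 35 = 3h
OT pay: 3h × $40 × 2.0 = $240.00
Total = $1400.00 + $240.00 = $1640.00

$1640.00


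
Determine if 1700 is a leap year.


Rules: divisible by 4 AND (not by 100 OR by 400)
1700 ÷ 4 = 425 exactly → divisible by 4
1700 ÷ 100 = 17 exactly → divisible by 100
1700 ÷ 400 = 4 remainder 100 → not divisible by 400
Divisible by 100 but not by 400 → not a leap year

No


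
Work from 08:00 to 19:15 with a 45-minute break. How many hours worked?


10h 30m (630 minutes)

Total time = (19×60+15) - (8×60+0)
= 1155 - 480 = 675 min
Minus break: 675 - 45 = 630 min
= 10h 30m


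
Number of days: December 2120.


Month: December (month 12)
December has 31 days

31 days


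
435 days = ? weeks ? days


Weeks: 435 ÷ 7 = 62 remainder 1

62 weeks 1 days


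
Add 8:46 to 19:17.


Start: 1157 minutes from midnight
Add: 526 minutes
Total: 1683 minutes
Hours: 1683 ÷ 60 = 28 remainder 3
28 ≥ 24 → 28 - 24 = 4 (next day)

04:03 (next day)


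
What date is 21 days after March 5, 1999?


March 26, 1999

Start: March 5, 1999
Add 21 days
March 5 + 21 = March 26, 1999


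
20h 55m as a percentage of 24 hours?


0.8715 (87.15%)

Total minutes: 20×60 + 55 = 1255
Day = 24×60 = 1440 minutes
Fraction = 1255/1440 ≈ 0.8715
As a percentage: 1255/1440 × 100 ≈ 87.15%


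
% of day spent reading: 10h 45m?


44.8%

Time: 645 minutes
Day: 1440 minutes
Percentage = (645/1440) × 100 ≈ 44.8%


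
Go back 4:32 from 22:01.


17:29

Start: 1321 minutes from midnight
Subtract: 272 minutes
Remaining: 1321 - 272 = 1049
Hours: 17, Minutes: 29


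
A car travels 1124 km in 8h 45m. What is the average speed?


128.5 km/h

Distance: 1124 km
Time: 8h 45m = 525 min = 525/60 = 35/4 hours
Speed = 1124 ÷ (35/4) = 1124 × 4 / 35 = 4496/35 ≈ 128.5 km/h


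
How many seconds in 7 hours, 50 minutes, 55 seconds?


Hours: 7 × 3600 = 25200
Minutes: 50 × 60 = 3000
Seconds: 55
Total = 25200 + 3000 + 55 = 28255

28255 seconds


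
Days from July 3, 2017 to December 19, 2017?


169 days

From July 3, 2017 to December 19, 2017
Rest of July 2017: 31 - 3 = 28
Full months: August 31, September 30, October 31, November 30
Days into December 2017: 19
Total = 28 + 31 + 30 + 31 + 30 + 19 = 169 days


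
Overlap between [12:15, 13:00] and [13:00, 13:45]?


0 minutes

Meeting A: 735-780 (in minutes from midnight)
Meeting B: 780-825
Overlap start = max(735, 780) = 780
Overlap end = min(780, 825) = 780
Overlap = max(0, 780 - 780) = 0 min


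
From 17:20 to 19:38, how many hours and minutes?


End time in minutes: 19×60 + 38 = 1178
Start time in minutes: 17×60 + 20 = 1040
Difference = 1178 - 1040 = 138 minutes
= 2 hours 18 minutes

2h 18m


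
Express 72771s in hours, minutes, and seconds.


Hours: 72771 ÷ 3600 = 20 remainder 771
Minutes: 771 ÷ 60 = 12 remainder 51
Seconds: 51

20h 12m 51s


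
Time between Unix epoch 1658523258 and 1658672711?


149453 seconds (41.5 hours / 1.73 days)

Difference = 1658672711 - 1658523258 = 149453 seconds
In hours: 149453 / 3600 ≈ 41.5
In days: 149453 / 86400 ≈ 1.73


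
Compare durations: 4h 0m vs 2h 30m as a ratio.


8:5 (1.60)

Duration 1: 240 minutes
Duration 2: 150 minutes
Ratio = 240:150
GCD = 30
Simplified = 8:5
As a decimal: 8/5 = 1.60


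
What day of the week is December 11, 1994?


Sunday

Zeller's congruence:
q=11, m=12, k=94, j=19
h = (11 + ⌊13×13/5⌋ + 94 + ⌊94/4⌋ + ⌊19/4⌋ - 2×19) mod 7
= (11 + 33 + 94 + 23 + 4 - 38) mod 7
= 127 mod 7 = 1
h=1 → Sunday


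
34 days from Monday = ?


Sunday

Start: Monday (index 0)
(0 + 34) mod 7
= 34 mod 7
= 6
Index 6 → Sunday


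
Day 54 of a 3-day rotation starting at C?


Shifts: A, B, C
Start: C (index 2)
Day 54: (2 + 54 - 1) mod 3
= 55 mod 3
= 1
Index 1 → shift B

Shift B


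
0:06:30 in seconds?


390 seconds

Hours: 0 × 3600 = 0
Minutes: 6 × 60 = 360
Seconds: 30
Total = 0 + 360 + 30 = 390


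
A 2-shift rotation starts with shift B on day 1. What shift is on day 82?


Shifts: A, B
Start: B (index 1)
Day 82: (1 + 82 - 1) mod 2
= 82 mod 2
= 0
Index 0 → shift A

Shift A


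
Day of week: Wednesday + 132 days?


Start: Wednesday (index 2)
(2 + 132) mod 7
= 134 mod 7
= 1
Index 1 → Tuesday

Tuesday


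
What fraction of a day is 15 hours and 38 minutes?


0.6514 (65.14%)

Total minutes: 15×60 + 38 = 938
Day = 24×60 = 1440 minutes
Fraction = 938/1440 ≈ 0.6514
As a percentage: 938/1440 × 100 ≈ 65.14%


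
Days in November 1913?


30 days

Month: November (month 11)
November has 30 days


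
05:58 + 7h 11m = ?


Start: 358 minutes from midnight
Add: 431 minutes
Total: 789 minutes
Hours: 789 ÷ 60 = 13 remainder 9

13:09


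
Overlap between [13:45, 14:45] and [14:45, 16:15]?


0 minutes

Meeting A: 825-885 (in minutes from midnight)
Meeting B: 885-975
Overlap start = max(825, 885) = 885
Overlap end = min(885, 975) = 885
Overlap = max(0, 885 - 885) = 0 min


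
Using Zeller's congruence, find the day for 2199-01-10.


Zeller's congruence:
q=10, m=13, k=98, j=21
h = (10 + ⌊13×14/5⌋ + 98 + ⌊98/4⌋ + ⌊21/4⌋ - 2×21) mod 7
= (10 + 36 + 98 + 24 + 5 - 42) mod 7
= 131 mod 7 = 5
h=5 → Thursday

Thursday


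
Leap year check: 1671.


Rules: divisible by 4 AND (not by 100 OR by 400)
1671 ÷ 4 = 417 remainder 3 → not divisible by 4
Not divisible by 4 → not a leap year

No


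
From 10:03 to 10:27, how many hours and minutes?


End time in minutes: 10×60 + 27 = 627
Start time in minutes: 10×60 + 3 = 603
Difference = 627 - 603 = 24 minutes
= 0 hours 24 minutes

0h 24m


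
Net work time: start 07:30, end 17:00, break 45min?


8h 45m (525 minutes)

Total time = (17×60+0) - (7×60+30)
= 1020 - 450 = 570 min
Minus break: 570 - 45 = 525 min
= 8h 45m


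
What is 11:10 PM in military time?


23:10

Input: 11:10 PM
PM: 11 + 12 = 23


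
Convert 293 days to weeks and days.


41 weeks 6 days

Weeks: 293 ÷ 7 = 41 remainder 6


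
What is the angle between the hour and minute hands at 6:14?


Hour hand = 6×30 + 14×0.5 = 187.0°
Minute hand = 14×6 = 84°
Difference = |187.0 - 84| = 103.0°

103.0°


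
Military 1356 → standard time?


Hour: 13
13 - 12 = 1 → PM

1:56 PM


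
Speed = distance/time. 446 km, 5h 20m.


83.6 km/h

Distance: 446 km
Time: 5h 20m = 320 min = 320/60 = 16/3 hours
Speed = 446 ÷ (16/3) = 446 × 3 / 16 = 1338/16 ≈ 83.6 km/h


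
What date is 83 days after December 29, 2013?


March 22, 2014

Start: December 29, 2013
Add 83 days
December 29 → January 1: 31 - 29 + 1 = 3 days (83 - 3 = 80 left)
January 1 → February 1: 31 - 1 + 1 = 31 days (80 - 31 = 49 left)
February 1 → March 1: 28 - 1 + 1 = 28 days (49 - 28 = 21 left)
March 1 + 21 = March 22, 2014


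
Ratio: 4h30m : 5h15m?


6:7 (0.86)

Duration 1: 270 minutes
Duration 2: 315 minutes
Ratio = 270:315
GCD = 45
Simplified = 6:7
As a decimal: 6/7 ≈ 0.86


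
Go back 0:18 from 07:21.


07:03

Start: 441 minutes from midnight
Subtract: 18 minutes
Remaining: 441 - 18 = 423
Hours: 7, Minutes: 3


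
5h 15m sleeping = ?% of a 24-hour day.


21.9%

Time: 315 minutes
Day: 1440 minutes
Percentage = (315/1440) × 100 ≈ 21.9%


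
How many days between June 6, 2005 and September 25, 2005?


111 days

From June 6, 2005 to September 25, 2005
Rest of June 2005: 30 - 6 = 24
Full months: July 31, August 31
Days into September 2005: 25
Total = 24 + 31 + 31 + 25 = 111 days


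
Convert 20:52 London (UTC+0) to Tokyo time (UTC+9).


05:52 (next day)

Time difference = UTC+9 - UTC+0 = +9 hours
New hour = (20 + 9) mod 24
= 29 mod 24 = 5
Minutes unchanged → 05:52; 29 ≥ 24 → next day


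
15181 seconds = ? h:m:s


Hours: 15181 ÷ 3600 = 4 remainder 781
Minutes: 781 ÷ 60 = 13 remainder 1
Seconds: 1

4h 13m 1s


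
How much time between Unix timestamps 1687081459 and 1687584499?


503040 seconds (139.7 hours / 5.82 days)

Difference = 1687584499 - 1687081459 = 503040 seconds
In hours: 503040 / 3600 ≈ 139.7
In days: 503040 / 86400 ≈ 5.82


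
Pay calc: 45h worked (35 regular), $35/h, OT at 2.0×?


Regular: 35h × $35 = $1225.00
Overtime: 45 - 35 = 10h
OT pay: 10h × $35 × 2.0 = $700.00
Total = $1225.00 + $700.00 = $1925.00

$1925.00


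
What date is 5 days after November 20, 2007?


Start: November 20, 2007
Add 5 days
November 20 + 5 = November 25, 2007

November 25, 2007


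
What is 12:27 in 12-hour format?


12:27 PM

Hour: 12
12 → 12 PM (noon)


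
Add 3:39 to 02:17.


05:56

Start: 137 minutes from midnight
Add: 219 minutes
Total: 356 minutes
Hours: 356 ÷ 60 = 5 remainder 56


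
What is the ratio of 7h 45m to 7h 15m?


Duration 1: 465 minutes
Duration 2: 435 minutes
Ratio = 465:435
GCD = 15
Simplified = 31:29
As a decimal: 31/29 ≈ 1.07

31:29 (1.07)


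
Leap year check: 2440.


Yes

Rules: divisible by 4 AND (not by 100 OR by 400)
2440 ÷ 4 = 610 exactly → divisible by 4
2440 ÷ 100 = 24 remainder 40 → not divisible by 100
Divisible by 4 but not by 100 → leap year


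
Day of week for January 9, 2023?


Monday

Zeller's congruence:
q=9, m=13, k=22, j=20
h = (9 + ⌊13×14/5⌋ + 22 + ⌊22/4⌋ + ⌊20/4⌋ - 2×20) mod 7
= (9 + 36 + 22 + 5 + 5 - 40) mod 7
= 37 mod 7 = 2
h=2 → Monday


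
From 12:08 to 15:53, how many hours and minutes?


3h 45m

End time in minutes: 15×60 + 53 = 953
Start time in minutes: 12×60 + 8 = 728
Difference = 953 - 728 = 225 minutes
= 3 hours 45 minutes


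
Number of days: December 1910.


Month: December (month 12)
December has 31 days

31 days


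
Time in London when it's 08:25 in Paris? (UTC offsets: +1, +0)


07:25

Time difference = UTC+0 - UTC+1 = -1 hours
New hour = (8 -1) mod 24
= 7 mod 24 = 7
Minutes unchanged → 07:25


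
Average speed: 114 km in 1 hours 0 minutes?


Distance: 114 km
Time: 1 hours
Speed = 114 / 1 = 114.0 km/h

114.0 km/h


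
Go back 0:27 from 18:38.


18:11

Start: 1118 minutes from midnight
Subtract: 27 minutes
Remaining: 1118 - 27 = 1091
Hours: 18, Minutes: 11


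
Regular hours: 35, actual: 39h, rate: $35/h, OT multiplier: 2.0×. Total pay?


Regular: 35h × $35 = $1225.00
Overtime: 39 - 35 = 4h
OT pay: 4h × $35 × 2.0 = $280.00
Total = $1225.00 + $280.00 = $1505.00

$1505.00


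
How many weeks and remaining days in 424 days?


60 weeks 4 days

Weeks: 424 ÷ 7 = 60 remainder 4


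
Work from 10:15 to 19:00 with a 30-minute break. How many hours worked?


Total time = (19×60+0) - (10×60+15)
= 1140 - 615 = 525 min
Minus break: 525 - 30 = 495 min
= 8h 15m

8h 15m (495 minutes)


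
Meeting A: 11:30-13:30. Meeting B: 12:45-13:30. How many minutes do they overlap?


45 minutes

Meeting A: 690-810 (in minutes from midnight)
Meeting B: 765-810
Overlap start = max(690, 765) = 765
Overlap end = min(810, 810) = 810
Overlap = max(0, 810 - 765) = 45 min


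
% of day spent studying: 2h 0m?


Time: 120 minutes
Day: 1440 minutes
Percentage = (120/1440) × 100 ≈ 8.3%

8.3%


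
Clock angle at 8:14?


163.0°

Hour hand = 8×30 + 14×0.5 = 247.0°
Minute hand = 14×6 = 84°
Difference = |247.0 - 84| = 163.0°


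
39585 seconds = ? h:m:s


Hours: 39585 ÷ 3600 = 10 remainder 3585
Minutes: 3585 ÷ 60 = 59 remainder 45
Seconds: 45

10h 59m 45s


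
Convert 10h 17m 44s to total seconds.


Hours: 10 × 3600 = 36000
Minutes: 17 × 60 = 1020
Seconds: 44
Total = 36000 + 1020 + 44 = 37064

37064 seconds


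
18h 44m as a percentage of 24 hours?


0.7806 (78.06%)

Total minutes: 18×60 + 44 = 1124
Day = 24×60 = 1440 minutes
Fraction = 1124/1440 ≈ 0.7806
As a percentage: 1124/1440 × 100 ≈ 78.06%


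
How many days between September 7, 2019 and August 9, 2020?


From September 7, 2019 to August 9, 2020
Rest of September 2019: 30 - 7 = 23
Full months: October 31, November 30, December 31, January 31, February 2020 29, March 31, April 30, May 31, June 30, July 31
Days into August 2020: 9
Total = 23 + 31 + 30 + 31 + 31 + 29 + 31 + 30 + 31 + 30 + 31 + 9 = 337 days

337 days


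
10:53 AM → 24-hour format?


Input: 10:53 AM
AM hour stays: 10

10:53


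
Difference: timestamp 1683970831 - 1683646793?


Difference = 1683970831 - 1683646793 = 324038 seconds
In hours: 324038 / 3600 ≈ 90.0
In days: 324038 / 86400 ≈ 3.75

324038 seconds (90.0 hours / 3.75 days)


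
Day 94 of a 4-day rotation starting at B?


Shifts: A, B, C, D
Start: B (index 1)
Day 94: (1 + 94 - 1) mod 4
= 94 mod 4
= 2
Index 2 → shift C

Shift C


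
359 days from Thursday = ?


Start: Thursday (index 3)
(3 + 359) mod 7
= 362 mod 7
= 5
Index 5 → Saturday

Saturday


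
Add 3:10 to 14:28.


17:38

Start: 868 minutes from midnight
Add: 190 minutes
Total: 1058 minutes
Hours: 1058 ÷ 60 = 17 remainder 38
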